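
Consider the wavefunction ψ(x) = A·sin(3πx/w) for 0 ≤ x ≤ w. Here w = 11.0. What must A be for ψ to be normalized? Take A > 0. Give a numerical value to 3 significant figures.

We need A² ∫|f|² dx = 1, taking the integral from 0 to w.
With ψ = A·sin(3πx/w), the integral evaluates to A²·[w/2].
Hence A² = 1/[w/2].
Substituting w = 11.0 gives A² = 0.1818, so A = 0.4264.

A ≈ 0.426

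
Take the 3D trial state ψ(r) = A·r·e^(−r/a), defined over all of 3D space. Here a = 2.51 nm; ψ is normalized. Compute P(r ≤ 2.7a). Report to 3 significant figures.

P ≈ 0.627

Integrate the radial probability density 4πr²|ψ|² over r ≤ 2.7a.
Normalization gives A² = 1/(3·π·a^5).
Substituting u = r/a, A², 4π and the length scale all cancel in the ratio: P = ∫_{0}^{2.7} u^4·e^(-2·u) du / ∫_{0}^{∞} u^4·e^(-2·u) du.
Using ∫ u^4·e^(-2·u) du = -(u^4/2 + u^3 + 3·u^2/2 + 3·u/2 + 3/4)·e^(-2·u), the numerator is ≈ 0.47002 and the denominator is 3/4.
The region integral divided by the full integral gives P = 0.6267.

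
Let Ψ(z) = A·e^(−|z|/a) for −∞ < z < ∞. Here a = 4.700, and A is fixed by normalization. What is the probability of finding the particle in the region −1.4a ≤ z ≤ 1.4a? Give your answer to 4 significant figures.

P ≈ 0.9392

P = ∫_{−1.4a}^{1.4a} |Ψ(z)|² dz.
The normalization integral ∫|Ψ|²dz over the whole domain equals a·A², and A² cancels in the ratio.
Both integrals are even about z = 0, so only the z ≥ 0 halves are needed (the factors of 2 cancel). Substituting u = z/a, A² and the length scale cancel in the ratio: P = ∫_{0}^{1.4} e^(-2·u) du / ∫_{0}^{∞} e^(-2·u) du.
Using ∫ e^(-2·u) du = -e^(-2·u)/2, the numerator is 1/2 - e^(-14/5)/2 and the denominator is 1/2.
The result is P = 0.93919.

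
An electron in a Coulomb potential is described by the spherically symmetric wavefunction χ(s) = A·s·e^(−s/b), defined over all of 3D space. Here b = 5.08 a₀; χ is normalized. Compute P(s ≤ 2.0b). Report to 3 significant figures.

P ≈ 0.371

With dV = 4πs²ds, the probability is ∫|χ|² dV over s ≤ 2.0b.
The full normalization integral is A²·[3·π·b^5] = 1, fixing A².
In terms of u = s/b (A², 4π and the length scale all cancel between numerator and denominator), P = [∫_{0}^{2.0} u^4·e^(-2·u) du] / [∫_{0}^{∞} u^4·e^(-2·u) du].
An antiderivative of u^4·e^(-2·u) is -(u^4/2 + u^3 + 3·u^2/2 + 3·u/2 + 3/4)·e^(-2·u); evaluating from 0 to 2.0 gives 3/4 - 103·e^(-4)/4, while the full integral is 3/4.
The region integral divided by the full integral gives P = 0.3712.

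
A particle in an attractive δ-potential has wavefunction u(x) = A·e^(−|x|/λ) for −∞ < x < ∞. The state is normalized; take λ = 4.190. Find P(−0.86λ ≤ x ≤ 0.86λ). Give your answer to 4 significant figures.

P ≈ 0.8209

P = ∫_{−0.86λ}^{0.86λ} |u(x)|² dx.
Since A² = 1/(λ), this is the region integral divided by the full normalization integral.
Both integrals are even about x = 0, so only the x ≥ 0 halves are needed (the factors of 2 cancel). In terms of t = x/λ (A² and the length scale cancel between numerator and denominator), P = [∫_{0}^{0.86} e^(-2·t) dt] / [∫_{0}^{∞} e^(-2·t) dt].
An antiderivative of e^(-2·t) is -e^(-2·t)/2; evaluating from 0 to 0.86 gives 1/2 - e^(-43/25)/2, while the full integral is 1/2.
Evaluating gives P = 0.82093.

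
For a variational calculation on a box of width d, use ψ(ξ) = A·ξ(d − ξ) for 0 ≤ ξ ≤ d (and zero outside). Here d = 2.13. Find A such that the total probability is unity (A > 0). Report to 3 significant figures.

Normalization requires ∫|ψ|² dξ = 1, integrated from 0 to d.
Expanding the polynomial and integrating term by term, ∫|ψ|² dξ = A²·(d^5/30).
So A² = (d^5/30)^(−1).
Substituting d = 2.13 gives A² = 0.6843, so A = 0.8272.

A ≈ 0.827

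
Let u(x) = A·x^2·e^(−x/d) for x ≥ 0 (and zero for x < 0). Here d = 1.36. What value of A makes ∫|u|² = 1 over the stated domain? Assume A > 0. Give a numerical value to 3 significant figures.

Normalization requires ∫|u|² dx = 1, integrated from 0 to ∞.
∫|u|² dx = A²·(3·d^5/4).
So A² = (3·d^5/4)^(−1).
With d = 1.36: A² = 0.2866 and A = 0.5353.

A ≈ 0.535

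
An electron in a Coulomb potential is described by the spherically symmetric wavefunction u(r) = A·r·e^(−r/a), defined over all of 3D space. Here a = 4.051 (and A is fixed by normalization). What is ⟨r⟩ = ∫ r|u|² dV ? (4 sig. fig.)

By definition ⟨r⟩ = ∫ r |u(r)|² 4πr² dr.
Evaluating both integrals, ⟨r⟩ = 5·a/2.
With a = 4.051, ⟨r⟩ = 10.128.

⟨r⟩ ≈ 10.13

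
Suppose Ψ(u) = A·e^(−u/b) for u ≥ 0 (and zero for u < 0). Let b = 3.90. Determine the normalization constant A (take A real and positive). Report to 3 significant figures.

A ≈ 0.716

The normalization condition is ∫|Ψ|² du = 1 from 0 to ∞.
With ∫₀^∞ u^0 e^(−αu) du = 0!/α^1, the integral (without the A² prefactor) comes out to b/2.
Hence A² = 1/[b/2].
With b = 3.90: A² = 0.5128 and A = 0.7161.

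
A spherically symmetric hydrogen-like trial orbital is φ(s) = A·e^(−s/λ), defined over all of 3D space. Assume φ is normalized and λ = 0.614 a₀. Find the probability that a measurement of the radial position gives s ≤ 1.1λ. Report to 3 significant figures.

Integrate the radial probability density 4πs²|φ|² over s ≤ 1.1λ.
The full normalization integral is A²·[π·λ^3] = 1, fixing A².
In terms of u = s/λ (A², 4π and the length scale all cancel between numerator and denominator), P = [∫_{0}^{1.1} u^2·e^(-2·u) du] / [∫_{0}^{∞} u^2·e^(-2·u) du].
With ∫ u^2·e^(-2·u) du = -(2·u^2 + 2·u + 1)·e^(-2·u)/4 + C, the region integral is 1/4 - 281·e^(-11/5)/200 and the full one is 1/4.
The region integral divided by the full integral gives P = 0.3773.

P ≈ 0.377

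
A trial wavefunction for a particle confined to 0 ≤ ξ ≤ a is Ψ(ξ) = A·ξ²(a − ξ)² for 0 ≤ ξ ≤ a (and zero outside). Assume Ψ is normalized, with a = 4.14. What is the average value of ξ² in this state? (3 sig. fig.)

The expectation value is the |Ψ|²-weighted average of ξ^2: ∫ ξ^2|Ψ|² dξ.
The ratio of the moment integral to the normalization integral gives ⟨ξ²⟩ = 3·a^2/11.
With a = 4.14, ⟨ξ^2⟩ = 4.674.

⟨ξ^2⟩ ≈ 4.67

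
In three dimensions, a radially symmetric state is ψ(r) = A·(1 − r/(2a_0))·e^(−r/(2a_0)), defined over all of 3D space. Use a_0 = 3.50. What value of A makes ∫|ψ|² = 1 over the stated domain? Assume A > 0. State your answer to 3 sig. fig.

A ≈ 0.0305

We need A² ∫|f|² 4πr² dr = 1, taking the integral from 0 to ∞.
With ψ = A·(1 − r/(2a_0))·e^(−r/(2a_0)), the integral evaluates to A²·[8·π·a_0^3].
Substituting a_0 = 3.50 gives A² = 0.0009280, so A = 0.03046.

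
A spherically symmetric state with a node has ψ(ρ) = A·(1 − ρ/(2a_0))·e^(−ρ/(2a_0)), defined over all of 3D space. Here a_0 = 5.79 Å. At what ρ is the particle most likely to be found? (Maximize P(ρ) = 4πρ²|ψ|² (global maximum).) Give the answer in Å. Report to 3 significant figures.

ρ ≈ 30.3 Å

Differentiate P(ρ) = 4πρ²|ψ|² with respect to ρ and set to zero.
Solving yields ρ = a_0·(√(5) + 3).
With a_0 = 5.79, the most probable radial distance is 30.32 Å.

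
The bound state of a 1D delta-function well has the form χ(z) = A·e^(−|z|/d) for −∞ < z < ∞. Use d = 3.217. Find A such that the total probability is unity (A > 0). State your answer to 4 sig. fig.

A ≈ 0.5575

Normalization requires ∫|χ|² dz = 1, integrated from −∞ to ∞.
Carrying out the integral gives A² · d.
Hence A² = 1/[d].
Substituting d = 3.217 gives A² = 0.31085, so A = 0.55754.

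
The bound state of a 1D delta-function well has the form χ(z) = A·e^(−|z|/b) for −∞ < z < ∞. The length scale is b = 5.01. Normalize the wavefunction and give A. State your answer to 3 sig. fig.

A ≈ 0.447

We need A² ∫|f|² dz = 1, taking the integral from −∞ to ∞.
With ∫₀^∞ z^0 e^(−αz) dz = 0!/α^1, carrying out the integral gives A² · b.
With b = 5.01: A² = 0.1996 and A = 0.4468.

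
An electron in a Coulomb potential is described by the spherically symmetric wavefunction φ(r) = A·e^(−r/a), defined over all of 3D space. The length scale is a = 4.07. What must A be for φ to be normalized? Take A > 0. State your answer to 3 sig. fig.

A ≈ 0.0687

The normalization condition is ∫|φ|² 4πr² dr = 1 from 0 to ∞.
The angular integral contributes 4π, leaving ∫₀^∞ r²|φ|² dr.
∫|φ|² 4πr² dr = A²·(π·a^3).
Substituting a = 4.07 gives A² = 0.004721, so A = 0.06871.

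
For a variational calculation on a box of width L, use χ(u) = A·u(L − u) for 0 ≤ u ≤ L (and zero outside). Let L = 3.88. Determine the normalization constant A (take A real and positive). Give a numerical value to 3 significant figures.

A ≈ 0.185

We need A² ∫|f|² du = 1, taking the integral from 0 to L.
Expanding the polynomial and integrating term by term, carrying out the integral gives A² · L^5/30.
So A² = (L^5/30)^(−1).
Substituting L = 3.88 gives A² = 0.03412, so A = 0.1847.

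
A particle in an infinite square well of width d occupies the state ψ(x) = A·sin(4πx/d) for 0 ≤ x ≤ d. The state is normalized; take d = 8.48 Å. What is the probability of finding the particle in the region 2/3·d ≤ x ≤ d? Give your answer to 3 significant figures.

P ≈ 0.299

P = ∫_{2/3·d}^{d} |ψ(x)|² dx.
The normalization integral ∫|ψ|²dx over the whole domain equals d/2·A², and A² cancels in the ratio.
Let u = x/d; then A² and the length scale cancel, so P = ∫_{2/3}^{1} sin(4·π·u)^2 du ÷ ∫_{0}^{1} sin(4·π·u)^2 du.
Using ∫ sin(4·π·u)^2 du = u/2 - sin(4·π·u)·cos(4·π·u)/(8·π), the numerator is -√(3)/(32·π) + 1/6 and the denominator is 1/2.
The result is P = (-√(3)/16 + π/3)/π.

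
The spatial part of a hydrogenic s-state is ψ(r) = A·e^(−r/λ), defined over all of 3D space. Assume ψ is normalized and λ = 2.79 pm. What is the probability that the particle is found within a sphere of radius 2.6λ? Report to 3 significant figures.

P = ∫ |ψ|² 4πr² dr over r ≤ 2.6λ.
The full normalization integral is A²·[π·λ^3] = 1, fixing A².
In terms of u = r/λ (A², 4π and the length scale all cancel between numerator and denominator), P = [∫_{0}^{2.6} u^2·e^(-2·u) du] / [∫_{0}^{∞} u^2·e^(-2·u) du].
With ∫ u^2·e^(-2·u) du = -(2·u^2 + 2·u + 1)·e^(-2·u)/4 + C, the region integral is 1/4 - 493·e^(-26/5)/100 and the full one is 1/4.
The region integral divided by the full integral gives P = 0.8912.

P ≈ 0.891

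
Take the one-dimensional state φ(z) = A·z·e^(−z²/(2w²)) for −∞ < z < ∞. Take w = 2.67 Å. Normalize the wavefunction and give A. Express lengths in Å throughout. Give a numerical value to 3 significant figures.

A ≈ 0.243 Å^(-3/2)

Normalization requires ∫|φ|² dz = 1, integrated from −∞ to ∞.
With ∫_{−∞}^{∞} z^(2m) e^(−αz²) dz = (2m−1)!!·√π / (2^m α^(m+1/2)), with φ = A·z·e^(−z²/(2w²)), the integral evaluates to A²·[√(π)·w^3/2].
Plugging in w = 2.67 yields A = 0.2435.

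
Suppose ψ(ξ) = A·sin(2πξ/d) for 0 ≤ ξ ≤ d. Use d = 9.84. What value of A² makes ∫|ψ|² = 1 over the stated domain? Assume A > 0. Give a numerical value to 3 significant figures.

The normalization condition is ∫|ψ|² dξ = 1 from 0 to d.
Using sin²θ = (1 − cos 2θ)/2, the integral (without the A² prefactor) comes out to d/2.
Plugging in d = 9.84 yields A = 0.4508.

A^2 ≈ 0.203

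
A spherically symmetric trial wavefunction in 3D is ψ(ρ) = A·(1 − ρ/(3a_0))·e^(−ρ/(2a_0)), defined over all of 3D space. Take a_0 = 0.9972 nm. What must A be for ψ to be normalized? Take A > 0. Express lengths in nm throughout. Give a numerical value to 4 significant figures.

We need A² ∫|f|² 4πρ² dρ = 1, taking the integral from 0 to ∞.
Using ∫₀^∞ ρⁿ e^(−αρ) dρ = n!/αⁿ⁺¹, the integral (without the A² prefactor) comes out to 8·π·a_0^3/3.
Substituting a_0 = 0.9972 gives A² = 0.12037, so A = 0.34695.

A ≈ 0.3470 nm^(-3/2)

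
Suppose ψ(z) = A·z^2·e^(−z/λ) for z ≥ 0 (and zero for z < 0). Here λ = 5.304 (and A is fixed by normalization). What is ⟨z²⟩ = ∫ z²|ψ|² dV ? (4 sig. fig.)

⟨z^2⟩ ≈ 211.0

By definition ⟨z²⟩ = ∫ z^2 |ψ(z)|² dz.
Recall ∫₀^∞ z^m e^(−z/β) dz = m!·β^(m+1), the ratio of the moment integral to the normalization integral gives ⟨z²⟩ = 15·λ^2/2.
With λ = 5.304, ⟨z^2⟩ = 210.99.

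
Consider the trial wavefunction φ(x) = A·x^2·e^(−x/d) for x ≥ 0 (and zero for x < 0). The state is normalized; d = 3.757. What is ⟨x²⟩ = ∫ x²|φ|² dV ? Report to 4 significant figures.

⟨x^2⟩ ≈ 105.9

By definition ⟨x²⟩ = ∫ x^2 |φ(x)|² dx.
Recall ∫₀^∞ x^m e^(−x/β) dx = m!·β^(m+1), evaluating both integrals, ⟨x²⟩ = 15·d^2/2.
Putting d = 3.757 gives 105.86.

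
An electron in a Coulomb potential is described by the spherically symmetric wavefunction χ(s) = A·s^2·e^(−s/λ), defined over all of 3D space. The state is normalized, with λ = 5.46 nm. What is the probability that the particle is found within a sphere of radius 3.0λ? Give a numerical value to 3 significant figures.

P ≈ 0.394

With dV = 4πs²ds, the probability is ∫|χ|² dV over s ≤ 3.0λ.
Normalization gives A² = 1/(45·π·λ^7/2).
Let u = s/λ; then A², 4π and the length scale all cancel, so P = ∫_{0}^{3.0} u^6·e^(-2·u) du ÷ ∫_{0}^{∞} u^6·e^(-2·u) du.
An antiderivative of u^6·e^(-2·u) is -(4·u^6 + 12·u^5 + 30·u^4 + 60·u^3 + 90·u^2 + 90·u + 45)·e^(-2·u)/8; evaluating from 0 to 3.0 gives ≈ 2.2145, while the full integral is 45/8.
The region integral divided by the full integral gives P = 0.3937.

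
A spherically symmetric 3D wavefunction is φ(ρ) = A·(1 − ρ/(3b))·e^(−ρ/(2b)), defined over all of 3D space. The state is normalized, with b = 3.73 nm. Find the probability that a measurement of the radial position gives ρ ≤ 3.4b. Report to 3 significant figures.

With dV = 4πρ²dρ, the probability is ∫|φ|² dV over ρ ≤ 3.4b.
The full normalization integral is A²·[8·π·b^3/3] = 1, fixing A².
Substituting u = ρ/b, A², 4π and the length scale all cancel in the ratio: P = ∫_{0}^{3.4} u^2·(1 - u/3)^2·e^(-u) du / ∫_{0}^{∞} u^2·(1 - u/3)^2·e^(-u) du.
With ∫ u^2·(1 - u/3)^2·e^(-u) du = (-u^4 + 2·u^3 - 3·u^2 - 6·u - 6)·e^(-u)/9 + C, the region integral is ≈ 0.23613 and the full one is 2/3.
Taking the ratio yields P = 0.3542.

P ≈ 0.354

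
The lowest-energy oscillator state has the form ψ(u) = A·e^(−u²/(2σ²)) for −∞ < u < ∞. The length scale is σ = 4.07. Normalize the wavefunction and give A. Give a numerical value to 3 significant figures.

Require ∫ |ψ|² du = 1 over the whole domain.
With ψ = A·e^(−u²/(2σ²)), the integral evaluates to A²·[√(π)·σ].
Setting this equal to 1 gives A² = 1/(√(π)·σ).
Substituting σ = 4.07 gives A² = 0.1386, so A = 0.3723.

A ≈ 0.372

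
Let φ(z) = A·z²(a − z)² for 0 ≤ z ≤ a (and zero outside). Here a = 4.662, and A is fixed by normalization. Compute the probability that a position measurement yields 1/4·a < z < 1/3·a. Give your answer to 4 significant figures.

P = ∫_{1/4·a}^{1/3·a} |φ(z)|² dz.
The normalization integral ∫|φ|²dz over the whole domain equals a^9/630·A², and A² cancels in the ratio.
Let u = z/a; then A² and the length scale cancel, so P = ∫_{1/4}^{1/3} u^4·(1 - u)^4 du ÷ ∫_{0}^{1} u^4·(1 - u)^4 du.
With ∫ u^4·(1 - u)^4 du = u^5·(70·u^4 - 315·u^3 + 540·u^2 - 420·u + 126)/630 + C, the region integral is ≈ 0.000152252 and the full one is 1/630.
This works out to P = 0.095918.

P ≈ 0.09592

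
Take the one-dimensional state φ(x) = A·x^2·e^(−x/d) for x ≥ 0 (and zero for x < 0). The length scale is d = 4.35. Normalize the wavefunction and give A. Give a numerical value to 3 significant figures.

The normalization condition is ∫|φ|² dx = 1 from 0 to ∞.
Recall ∫₀^∞ x^m e^(−x/β) dx = m!·β^(m+1), ∫|φ|² dx = A²·(3·d^5/4).
Hence A² = 1/[3·d^5/4].
Plugging in d = 4.35 yields A = 0.02926.

A ≈ 0.0293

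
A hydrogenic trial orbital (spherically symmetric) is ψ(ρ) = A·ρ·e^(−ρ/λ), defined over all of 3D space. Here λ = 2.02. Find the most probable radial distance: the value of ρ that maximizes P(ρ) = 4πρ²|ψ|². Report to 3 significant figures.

Set d/dρ [P(ρ) = 4πρ²|ψ|²] = 0 and solve for ρ > 0.
This gives ρ = 2·λ.
With λ = 2.02, the most probable radial distance is 4.040.

ρ ≈ 4.04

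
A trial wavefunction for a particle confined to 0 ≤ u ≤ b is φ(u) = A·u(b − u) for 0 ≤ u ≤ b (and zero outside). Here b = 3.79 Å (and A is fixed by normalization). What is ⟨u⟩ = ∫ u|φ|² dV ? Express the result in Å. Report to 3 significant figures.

⟨u⟩ ≈ 1.90 Å

By definition ⟨u⟩ = ∫ u |φ(u)|² du.
The ratio of the moment integral to the normalization integral gives ⟨u⟩ = b/2.
Putting b = 3.79 gives 1.895.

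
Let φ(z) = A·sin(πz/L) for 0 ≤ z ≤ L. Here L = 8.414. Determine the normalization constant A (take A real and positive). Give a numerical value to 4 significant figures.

A ≈ 0.4875

Normalization requires ∫|φ|² dz = 1, integrated from 0 to L.
With ∫₀^L sin²(nπz/L) dz = L/2, carrying out the integral gives A² · L/2.
Hence A² = 1/[L/2].
With L = 8.414: A² = 0.23770 and A = 0.48754.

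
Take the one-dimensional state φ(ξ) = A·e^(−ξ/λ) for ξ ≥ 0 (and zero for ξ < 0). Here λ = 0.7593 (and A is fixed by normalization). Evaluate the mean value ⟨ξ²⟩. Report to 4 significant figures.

The expectation value is the |φ|²-weighted average of ξ^2: ∫ ξ^2|φ|² dξ.
Since the A² factors cancel between numerator and denominator, ⟨ξ²⟩ = λ^2/2.
Putting λ = 0.7593 gives 0.28827.

⟨ξ^2⟩ ≈ 0.2883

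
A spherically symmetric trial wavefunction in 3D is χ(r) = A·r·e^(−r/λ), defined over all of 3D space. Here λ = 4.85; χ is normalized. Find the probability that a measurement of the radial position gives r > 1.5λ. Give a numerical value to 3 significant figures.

With dV = 4πr²dr, the probability is ∫|χ|² dV over r > 1.5λ.
A² is fixed by ∫₀^∞ 4πr²|χ|² dr = 1, i.e. A² = (3·π·λ^5)^(−1).
Substituting u = r/λ, A², 4π and the length scale all cancel in the ratio: P = ∫_{1.5}^{∞} u^4·e^(-2·u) du / ∫_{0}^{∞} u^4·e^(-2·u) du.
Using ∫ u^4·e^(-2·u) du = -(u^4/2 + u^3 + 3·u^2/2 + 3·u/2 + 3/4)·e^(-2·u), the numerator is 393·e^(-3)/32 and the denominator is 3/4.
Taking the ratio yields P = 0.8153.

P ≈ 0.815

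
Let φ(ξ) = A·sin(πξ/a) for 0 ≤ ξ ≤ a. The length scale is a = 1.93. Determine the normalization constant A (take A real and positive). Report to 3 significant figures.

A ≈ 1.02

Normalization requires ∫|φ|² dξ = 1, integrated from 0 to a.
With ∫₀^a sin²(nπξ/a) dξ = a/2, carrying out the integral gives A² · a/2.
So A² = (a/2)^(−1).
Substituting a = 1.93 gives A² = 1.036, so A = 1.018.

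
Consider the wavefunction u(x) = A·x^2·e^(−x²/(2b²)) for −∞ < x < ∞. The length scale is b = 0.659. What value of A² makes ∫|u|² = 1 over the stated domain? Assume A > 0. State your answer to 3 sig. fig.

A^2 ≈ 6.05

We need A² ∫|f|² dx = 1, taking the integral from −∞ to ∞.
∫|u|² dx = A²·(3·√(π)·b^5/4).
Setting this equal to 1 gives A² = 1/(3·√(π)·b^5/4).
Substituting b = 0.659 gives A² = 6.053, so A = 2.460.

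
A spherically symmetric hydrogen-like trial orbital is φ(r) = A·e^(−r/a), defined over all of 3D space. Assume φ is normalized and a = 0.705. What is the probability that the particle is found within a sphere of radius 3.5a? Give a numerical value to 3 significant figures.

P ≈ 0.970

With dV = 4πr²dr, the probability is ∫|φ|² dV over r ≤ 3.5a.
Normalization gives A² = 1/(π·a^3).
Substituting u = r/a, A², 4π and the length scale all cancel in the ratio: P = ∫_{0}^{3.5} u^2·e^(-2·u) du / ∫_{0}^{∞} u^2·e^(-2·u) du.
An antiderivative of u^2·e^(-2·u) is -(2·u^2 + 2·u + 1)·e^(-2·u)/4; evaluating from 0 to 3.5 gives 1/4 - 65·e^(-7)/8, while the full integral is 1/4.
Taking the ratio yields P = 0.9704.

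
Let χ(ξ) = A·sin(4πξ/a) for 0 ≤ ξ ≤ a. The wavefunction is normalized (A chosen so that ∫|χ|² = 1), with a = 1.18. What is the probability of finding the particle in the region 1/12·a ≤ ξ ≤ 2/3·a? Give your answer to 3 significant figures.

P ≈ 0.652

P = ∫_{1/12·a}^{2/3·a} |χ(ξ)|² dξ.
Since A² = 1/(a/2), this is the region integral divided by the full normalization integral.
Let u = ξ/a; then A² and the length scale cancel, so P = ∫_{1/12}^{2/3} sin(4·π·u)^2 du ÷ ∫_{0}^{1} sin(4·π·u)^2 du.
An antiderivative of sin(4·π·u)^2 is u/2 - sin(4·π·u)·cos(4·π·u)/(8·π); evaluating from 1/12 to 2/3 gives √(3)/(16·π) + 7/24, while the full integral is 1/2.
The result is P = √(3)/(8·π) + 7/12.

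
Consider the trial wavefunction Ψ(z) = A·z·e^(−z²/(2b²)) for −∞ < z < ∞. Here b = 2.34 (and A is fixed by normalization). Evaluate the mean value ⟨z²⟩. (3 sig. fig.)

⟨z^2⟩ ≈ 8.21

The expectation value is the |Ψ|²-weighted average of z^2: ∫ z^2|Ψ|² dz.
Differentiating ∫e^(−αz²) dz = √(π/α) under α to get the higher moments, evaluating both integrals, ⟨z²⟩ = 3·b^2/2.
Putting b = 2.34 gives 8.213.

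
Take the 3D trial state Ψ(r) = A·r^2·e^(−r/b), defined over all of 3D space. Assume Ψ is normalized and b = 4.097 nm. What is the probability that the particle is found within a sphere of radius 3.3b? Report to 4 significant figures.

P = ∫ |Ψ|² 4πr² dr over r ≤ 3.3b.
A² is fixed by ∫₀^∞ 4πr²|Ψ|² dr = 1, i.e. A² = (45·π·b^7/2)^(−1).
Let u = r/b; then A², 4π and the length scale all cancel, so P = ∫_{0}^{3.3} u^6·e^(-2·u) du ÷ ∫_{0}^{∞} u^6·e^(-2·u) du.
An antiderivative of u^6·e^(-2·u) is -(4·u^6 + 12·u^5 + 30·u^4 + 60·u^3 + 90·u^2 + 90·u + 45)·e^(-2·u)/8; evaluating from 0 to 3.3 gives ≈ 2.75153, while the full integral is 45/8.
Taking the ratio yields P = 0.48916.

P ≈ 0.4892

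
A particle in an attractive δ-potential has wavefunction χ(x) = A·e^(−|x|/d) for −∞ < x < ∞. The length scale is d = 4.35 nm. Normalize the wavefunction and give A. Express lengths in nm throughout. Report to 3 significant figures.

Require ∫ |χ|² dx = 1 over the whole domain.
With ∫₀^∞ x^0 e^(−αx) dx = 0!/α^1, with χ = A·e^(−|x|/d), the integral evaluates to A²·[d].
Setting this equal to 1 gives A² = 1/(d).
Plugging in d = 4.35 yields A = 0.4795.

A ≈ 0.479 nm^(-1/2)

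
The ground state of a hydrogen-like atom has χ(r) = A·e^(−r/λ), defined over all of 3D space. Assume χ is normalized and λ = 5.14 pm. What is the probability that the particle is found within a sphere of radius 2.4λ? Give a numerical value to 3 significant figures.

P ≈ 0.857

Integrate the radial probability density 4πr²|χ|² over r ≤ 2.4λ.
A² is fixed by ∫₀^∞ 4πr²|χ|² dr = 1, i.e. A² = (π·λ^3)^(−1).
Let u = r/λ; then A², 4π and the length scale all cancel, so P = ∫_{0}^{2.4} u^2·e^(-2·u) du ÷ ∫_{0}^{∞} u^2·e^(-2·u) du.
With ∫ u^2·e^(-2·u) du = -(2·u^2 + 2·u + 1)·e^(-2·u)/4 + C, the region integral is 1/4 - 433·e^(-24/5)/100 and the full one is 1/4.
This evaluates to P = 0.8575.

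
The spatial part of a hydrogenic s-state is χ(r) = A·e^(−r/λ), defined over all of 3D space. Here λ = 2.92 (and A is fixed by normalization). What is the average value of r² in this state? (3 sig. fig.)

The expectation value is the |χ|²-weighted average of r^2: ∫ r^2|χ|² 4πr² dr.
The ratio of the moment integral to the normalization integral gives ⟨r²⟩ = 3·λ^2.
With λ = 2.92, ⟨r^2⟩ = 25.58.

⟨r^2⟩ ≈ 25.6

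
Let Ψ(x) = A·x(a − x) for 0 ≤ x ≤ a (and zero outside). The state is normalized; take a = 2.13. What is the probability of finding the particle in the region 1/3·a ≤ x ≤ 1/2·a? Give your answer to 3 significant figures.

P ≈ 0.290

|Ψ|² is the probability density, so P = ∫_{1/3·a}^{1/2·a} |Ψ|² dx.
The normalization integral ∫|Ψ|²dx over the whole domain equals a^5/30·A², and A² cancels in the ratio.
Let u = x/a; then A² and the length scale cancel, so P = ∫_{1/3}^{1/2} u^2·(1 - u)^2 du ÷ ∫_{0}^{1} u^2·(1 - u)^2 du.
Using ∫ u^2·(1 - u)^2 du = u^3·(6·u^2 - 15·u + 10)/30, the numerator is 47/4860 and the denominator is 1/30.
Evaluating gives P = 47/162.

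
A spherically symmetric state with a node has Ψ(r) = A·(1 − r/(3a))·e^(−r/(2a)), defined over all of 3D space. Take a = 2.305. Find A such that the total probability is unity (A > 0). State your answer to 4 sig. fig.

A ≈ 0.09873

Normalization requires ∫|Ψ|² 4πr² dr = 1, integrated from 0 to ∞.
In 3D with spherical symmetry the volume element is 4πr² dr.
The integral (without the A² prefactor) comes out to 8·π·a^3/3.
Setting this equal to 1 gives A² = 1/(8·π·a^3/3).
Plugging in a = 2.305 yields A = 0.098727.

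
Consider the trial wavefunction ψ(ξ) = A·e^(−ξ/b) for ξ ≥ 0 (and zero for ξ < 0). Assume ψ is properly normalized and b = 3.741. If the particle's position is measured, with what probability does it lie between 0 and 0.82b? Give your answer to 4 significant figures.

|ψ|² is the probability density, so P = ∫_{0}^{0.82b} |ψ|² dξ.
Since A² = 1/(b/2), this is the region integral divided by the full normalization integral.
Let u = ξ/b; then A² and the length scale cancel, so P = ∫_{0}^{0.82} e^(-2·u) du ÷ ∫_{0}^{∞} e^(-2·u) du.
With ∫ e^(-2·u) du = -e^(-2·u)/2 + C, the region integral is 1/2 - e^(-41/25)/2 and the full one is 1/2.
This works out to P = 0.80602.

P ≈ 0.8060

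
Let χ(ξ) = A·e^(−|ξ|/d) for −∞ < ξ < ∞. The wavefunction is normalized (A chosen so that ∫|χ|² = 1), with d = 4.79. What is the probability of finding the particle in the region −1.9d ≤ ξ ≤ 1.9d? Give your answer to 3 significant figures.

P = ∫_{−1.9d}^{1.9d} |χ(ξ)|² dξ.
With A² fixed by ∫|χ|² = 1, i.e. A² = (d)^(−1), substitute and integrate.
Both integrals are even about ξ = 0, so only the ξ ≥ 0 halves are needed (the factors of 2 cancel). Substituting u = ξ/d, A² and the length scale cancel in the ratio: P = ∫_{0}^{1.9} e^(-2·u) du / ∫_{0}^{∞} e^(-2·u) du.
With ∫ e^(-2·u) du = -e^(-2·u)/2 + C, the region integral is 1/2 - e^(-19/5)/2 and the full one is 1/2.
Evaluating gives P = 0.9776.

P ≈ 0.978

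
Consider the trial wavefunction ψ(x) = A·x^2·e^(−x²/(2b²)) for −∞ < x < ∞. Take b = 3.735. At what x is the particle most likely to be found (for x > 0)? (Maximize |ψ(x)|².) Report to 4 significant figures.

x ≈ 5.282

Differentiate |ψ(x)|² with respect to x and set to zero.
Solving yields x = √(2)·b.
With b = 3.735, the value of x > 0 at which the probability density is greatest is 5.2821.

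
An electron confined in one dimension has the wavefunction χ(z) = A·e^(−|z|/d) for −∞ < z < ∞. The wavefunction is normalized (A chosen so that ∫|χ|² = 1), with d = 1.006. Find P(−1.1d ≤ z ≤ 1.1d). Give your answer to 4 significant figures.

The probability is P = ∫ |χ|² dz over [−1.1d, 1.1d].
With A² fixed by ∫|χ|² = 1, i.e. A² = (d)^(−1), substitute and integrate.
Both integrals are even about z = 0, so only the z ≥ 0 halves are needed (the factors of 2 cancel). Let u = z/d; then A² and the length scale cancel, so P = ∫_{0}^{1.1} e^(-2·u) du ÷ ∫_{0}^{∞} e^(-2·u) du.
Using ∫ e^(-2·u) du = -e^(-2·u)/2, the numerator is 1/2 - e^(-11/5)/2 and the denominator is 1/2.
Taking the ratio, P = 0.88920.

P ≈ 0.8892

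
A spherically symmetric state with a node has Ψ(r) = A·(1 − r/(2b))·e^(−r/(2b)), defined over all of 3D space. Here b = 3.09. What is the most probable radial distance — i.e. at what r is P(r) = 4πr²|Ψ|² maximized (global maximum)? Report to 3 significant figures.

Differentiate P(r) = 4πr²|Ψ|² with respect to r and set to zero.
Solving yields r = b·(√(5) + 3).
With b = 3.09, the most probable radial distance is 16.18.

r ≈ 16.2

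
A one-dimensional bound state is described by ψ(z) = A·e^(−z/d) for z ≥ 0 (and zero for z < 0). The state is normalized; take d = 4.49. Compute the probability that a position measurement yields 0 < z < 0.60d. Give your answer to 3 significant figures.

P ≈ 0.699

P = ∫_{0}^{0.60d} |ψ(z)|² dz.
The normalization integral ∫|ψ|²dz over the whole domain equals d/2·A², and A² cancels in the ratio.
In terms of u = z/d (A² and the length scale cancel between numerator and denominator), P = [∫_{0}^{0.60} e^(-2·u) du] / [∫_{0}^{∞} e^(-2·u) du].
An antiderivative of e^(-2·u) is -e^(-2·u)/2; evaluating from 0 to 0.60 gives 1/2 - e^(-6/5)/2, while the full integral is 1/2.
Evaluating gives P = 0.6988.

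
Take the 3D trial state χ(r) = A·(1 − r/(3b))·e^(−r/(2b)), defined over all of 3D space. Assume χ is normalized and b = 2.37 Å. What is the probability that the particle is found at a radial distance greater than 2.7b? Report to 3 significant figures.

P ≈ 0.648

P = ∫ |χ|² 4πr² dr over r > 2.7b.
A² is fixed by ∫₀^∞ 4πr²|χ|² dr = 1, i.e. A² = (8·π·b^3/3)^(−1).
Substituting u = r/b, A², 4π and the length scale all cancel in the ratio: P = ∫_{2.7}^{∞} u^2·(1 - u/3)^2·e^(-u) du / ∫_{0}^{∞} u^2·(1 - u/3)^2·e^(-u) du.
Using ∫ u^2·(1 - u/3)^2·e^(-u) du = (-u^4 + 2·u^3 - 3·u^2 - 6·u - 6)·e^(-u)/9, the numerator is ≈ 0.43197 and the denominator is 2/3.
Taking the ratio yields P = 0.6480.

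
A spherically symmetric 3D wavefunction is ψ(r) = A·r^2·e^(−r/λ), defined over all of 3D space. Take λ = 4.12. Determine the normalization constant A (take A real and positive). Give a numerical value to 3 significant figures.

A ≈ 0.000838

Require ∫ |ψ|² 4πr² dr = 1 over the whole domain.
The integral (without the A² prefactor) comes out to 45·π·λ^7/2.
Hence A² = 1/[45·π·λ^7/2].
With λ = 4.12: A² = 7.021E-7 and A = 0.0008379.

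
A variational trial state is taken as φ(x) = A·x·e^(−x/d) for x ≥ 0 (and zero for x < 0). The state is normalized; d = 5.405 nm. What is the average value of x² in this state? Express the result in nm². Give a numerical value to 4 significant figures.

The expectation value is the |φ|²-weighted average of x^2: ∫ x^2|φ|² dx.
With ∫₀^∞ x^4 e^(−αx) dx = 4!/α^5, evaluating both integrals, ⟨x²⟩ = 3·d^2.
Putting d = 5.405 gives 87.642.

⟨x^2⟩ ≈ 87.64 nm^2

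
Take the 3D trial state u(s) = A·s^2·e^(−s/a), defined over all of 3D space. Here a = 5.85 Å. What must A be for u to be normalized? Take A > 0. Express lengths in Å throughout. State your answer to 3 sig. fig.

We need A² ∫|f|² 4πs² ds = 1, taking the integral from 0 to ∞.
(Spherical symmetry: dV = 4πs² ds.)
Recall ∫₀^∞ s^m e^(−s/β) ds = m!·β^(m+1), the integral (without the A² prefactor) comes out to 45·π·a^7/2.
So A² = (45·π·a^7/2)^(−1).
Plugging in a = 5.85 yields A = 0.0002456.

A ≈ 0.000246 Å^(-7/2)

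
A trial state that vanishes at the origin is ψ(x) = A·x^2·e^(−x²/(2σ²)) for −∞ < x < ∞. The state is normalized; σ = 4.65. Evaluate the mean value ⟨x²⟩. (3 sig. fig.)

⟨x^2⟩ ≈ 54.1

By definition ⟨x²⟩ = ∫ x^2 |ψ(x)|² dx.
With ∫_{−∞}^{∞} x^(2m) e^(−αx²) dx = (2m−1)!!·√π / (2^m α^(m+1/2)), since the A² factors cancel between numerator and denominator, ⟨x²⟩ = 5·σ^2/2.
With σ = 4.65, ⟨x^2⟩ = 54.06.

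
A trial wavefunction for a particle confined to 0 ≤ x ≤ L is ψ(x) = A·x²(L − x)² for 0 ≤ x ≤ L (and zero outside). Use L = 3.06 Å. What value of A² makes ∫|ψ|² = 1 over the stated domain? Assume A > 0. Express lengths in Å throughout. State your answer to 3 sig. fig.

We need A² ∫|f|² dx = 1, taking the integral from 0 to L.
Expanding the polynomial and integrating term by term, ∫|ψ|² dx = A²·(L^9/630).
Hence A² = 1/[L^9/630].
With L = 3.06: A² = 0.02678 and A = 0.1637.

A^2 ≈ 0.0268 Å^(-9)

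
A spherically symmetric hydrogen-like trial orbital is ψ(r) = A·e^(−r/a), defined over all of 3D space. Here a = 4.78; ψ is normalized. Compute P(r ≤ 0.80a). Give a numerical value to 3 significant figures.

P ≈ 0.217

With dV = 4πr²dr, the probability is ∫|ψ|² dV over r ≤ 0.80a.
A² is fixed by ∫₀^∞ 4πr²|ψ|² dr = 1, i.e. A² = (π·a^3)^(−1).
Substituting u = r/a, A², 4π and the length scale all cancel in the ratio: P = ∫_{0}^{0.80} u^2·e^(-2·u) du / ∫_{0}^{∞} u^2·e^(-2·u) du.
With ∫ u^2·e^(-2·u) du = -(2·u^2 + 2·u + 1)·e^(-2·u)/4 + C, the region integral is 1/4 - 97·e^(-8/5)/100 and the full one is 1/4.
Taking the ratio yields P = 0.2166.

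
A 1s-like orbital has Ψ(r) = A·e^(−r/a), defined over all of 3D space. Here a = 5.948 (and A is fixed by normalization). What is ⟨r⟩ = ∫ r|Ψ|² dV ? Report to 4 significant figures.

⟨r⟩ = ∫ r |Ψ|² 4πr² dr over the full domain.
The ratio of the moment integral to the normalization integral gives ⟨r⟩ = 3·a/2.
Putting a = 5.948 gives 8.9220.

⟨r⟩ ≈ 8.922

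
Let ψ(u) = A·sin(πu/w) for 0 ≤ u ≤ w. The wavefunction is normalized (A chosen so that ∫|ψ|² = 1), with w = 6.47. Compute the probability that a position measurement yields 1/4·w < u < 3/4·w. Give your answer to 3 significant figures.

P ≈ 0.818

The probability is P = ∫ |ψ|² du over [1/4·w, 3/4·w].
Since A² = 1/(w/2), this is the region integral divided by the full normalization integral.
Let t = u/w; then A² and the length scale cancel, so P = ∫_{1/4}^{3/4} sin(π·t)^2 dt ÷ ∫_{0}^{1} sin(π·t)^2 dt.
With ∫ sin(π·t)^2 dt = t/2 - sin(2·π·t)/(4·π) + C, the region integral is 1/(2·π) + 1/4 and the full one is 1/2.
Taking the ratio, P = (2 + π)/(2·π).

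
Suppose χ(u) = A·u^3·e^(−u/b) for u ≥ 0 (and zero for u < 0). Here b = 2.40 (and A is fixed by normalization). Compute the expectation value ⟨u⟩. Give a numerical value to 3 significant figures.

The expectation value is the |χ|²-weighted average of u: ∫ u|χ|² du.
Evaluating both integrals, ⟨u⟩ = 7·b/2.
Putting b = 2.40 gives 8.400.

⟨u⟩ ≈ 8.40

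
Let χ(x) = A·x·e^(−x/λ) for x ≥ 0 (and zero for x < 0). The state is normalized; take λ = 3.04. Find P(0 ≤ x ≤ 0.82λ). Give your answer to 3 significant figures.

P ≈ 0.227

|χ|² is the probability density, so P = ∫_{0}^{0.82λ} |χ|² dx.
With A² fixed by ∫|χ|² = 1, i.e. A² = (λ^3/4)^(−1), substitute and integrate.
Let u = x/λ; then A² and the length scale cancel, so P = ∫_{0}^{0.82} u^2·e^(-2·u) du ÷ ∫_{0}^{∞} u^2·e^(-2·u) du.
An antiderivative of u^2·e^(-2·u) is -(2·u^2 + 2·u + 1)·e^(-2·u)/4; evaluating from 0 to 0.82 gives 1/4 - 4981·e^(-41/25)/5000, while the full integral is 1/4.
Taking the ratio, P = 0.2270.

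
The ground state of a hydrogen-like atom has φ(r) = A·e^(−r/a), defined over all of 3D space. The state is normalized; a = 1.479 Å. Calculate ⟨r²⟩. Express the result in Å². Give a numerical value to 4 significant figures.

⟨r²⟩ = ∫ r^2 |φ|² 4πr² dr over the full domain.
With ∫₀^∞ r^4 e^(−αr) dr = 4!/α^5, the ratio of the moment integral to the normalization integral gives ⟨r²⟩ = 3·a^2.
With a = 1.479, ⟨r^2⟩ = 6.5623.

⟨r^2⟩ ≈ 6.562 Å^2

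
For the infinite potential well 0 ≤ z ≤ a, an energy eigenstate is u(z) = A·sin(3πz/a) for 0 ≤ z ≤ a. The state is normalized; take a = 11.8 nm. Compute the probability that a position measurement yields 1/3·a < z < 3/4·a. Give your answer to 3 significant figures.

P = ∫_{1/3·a}^{3/4·a} |u(z)|² dz.
With A² fixed by ∫|u|² = 1, i.e. A² = (a/2)^(−1), substitute and integrate.
In terms of t = z/a (A² and the length scale cancel between numerator and denominator), P = [∫_{1/3}^{3/4} sin(3·π·t)^2 dt] / [∫_{0}^{1} sin(3·π·t)^2 dt].
An antiderivative of sin(3·π·t)^2 is t/2 - sin(6·π·t)/(12·π); evaluating from 1/3 to 3/4 gives 5/24 - 1/(12·π), while the full integral is 1/2.
Taking the ratio, P = (-2 + 5·π)/(12·π).

P ≈ 0.364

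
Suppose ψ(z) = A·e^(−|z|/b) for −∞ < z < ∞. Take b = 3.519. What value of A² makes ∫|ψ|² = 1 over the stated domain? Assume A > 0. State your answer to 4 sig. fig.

We need A² ∫|f|² dz = 1, taking the integral from −∞ to ∞.
With ∫₀^∞ z^0 e^(−αz) dz = 0!/α^1, ∫|ψ|² dz = A²·(b).
So A² = (b)^(−1).
With b = 3.519: A² = 0.28417 and A = 0.53308.

A^2 ≈ 0.2842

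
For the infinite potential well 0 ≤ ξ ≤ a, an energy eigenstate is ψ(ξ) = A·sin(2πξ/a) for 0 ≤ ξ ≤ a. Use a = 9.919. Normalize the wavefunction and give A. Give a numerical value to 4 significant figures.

A ≈ 0.4490

The normalization condition is ∫|ψ|² dξ = 1 from 0 to a.
Carrying out the integral gives A² · a/2.
Hence A² = 1/[a/2].
Substituting a = 9.919 gives A² = 0.20163, so A = 0.44904.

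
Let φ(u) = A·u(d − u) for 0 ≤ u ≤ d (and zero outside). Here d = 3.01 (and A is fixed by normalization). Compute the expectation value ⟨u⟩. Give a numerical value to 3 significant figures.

⟨u⟩ ≈ 1.51

⟨u⟩ = ∫ u |φ|² du over the full domain.
Expanding the polynomial and integrating term by term, evaluating both integrals, ⟨u⟩ = d/2.
With d = 3.01, ⟨u⟩ = 1.505.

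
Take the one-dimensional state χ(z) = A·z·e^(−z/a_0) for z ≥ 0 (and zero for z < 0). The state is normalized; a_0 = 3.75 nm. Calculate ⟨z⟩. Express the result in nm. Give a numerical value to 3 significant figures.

By definition ⟨z⟩ = ∫ z |χ(z)|² dz.
Evaluating both integrals, ⟨z⟩ = 3·a_0/2.
With a_0 = 3.75, ⟨z⟩ = 5.625.

⟨z⟩ ≈ 5.63 nm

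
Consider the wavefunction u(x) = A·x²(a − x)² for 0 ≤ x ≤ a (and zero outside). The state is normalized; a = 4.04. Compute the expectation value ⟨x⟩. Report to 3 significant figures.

By definition ⟨x⟩ = ∫ x |u(x)|² dx.
Expanding the polynomial and integrating term by term, since the A² factors cancel between numerator and denominator, ⟨x⟩ = a/2.
With a = 4.04, ⟨x⟩ = 2.020.

⟨x⟩ ≈ 2.02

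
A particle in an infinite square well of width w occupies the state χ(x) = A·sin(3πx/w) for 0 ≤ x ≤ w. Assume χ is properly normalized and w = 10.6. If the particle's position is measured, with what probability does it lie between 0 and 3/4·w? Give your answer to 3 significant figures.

P = ∫_{0}^{3/4·w} |χ(x)|² dx.
Since A² = 1/(w/2), this is the region integral divided by the full normalization integral.
In terms of u = x/w (A² and the length scale cancel between numerator and denominator), P = [∫_{0}^{3/4} sin(3·π·u)^2 du] / [∫_{0}^{1} sin(3·π·u)^2 du].
An antiderivative of sin(3·π·u)^2 is u/2 - sin(6·π·u)/(12·π); evaluating from 0 to 3/4 gives 3/8 - 1/(12·π), while the full integral is 1/2.
The result is P = (-2 + 9·π)/(12·π).

P ≈ 0.697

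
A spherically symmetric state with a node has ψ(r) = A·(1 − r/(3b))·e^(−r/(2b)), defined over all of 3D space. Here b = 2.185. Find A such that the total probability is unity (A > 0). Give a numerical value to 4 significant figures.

A ≈ 0.1070

Require ∫ |ψ|² 4πr² dr = 1 over the whole domain.
(Spherical symmetry: dV = 4πr² dr.)
With ∫₀^∞ r^4 e^(−αr) dr = 4!/α^5, the integral (without the A² prefactor) comes out to 8·π·b^3/3.
Hence A² = 1/[8·π·b^3/3].
With b = 2.185: A² = 0.011443 and A = 0.10697.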